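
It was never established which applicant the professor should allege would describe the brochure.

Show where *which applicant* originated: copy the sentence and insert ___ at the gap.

Pre-movement form: The professor should allege which applicant would describe the brochure.
'which applicant' is the subject of the clause embedded under 'allege'. The gap is right after 'allege'.

It was never established which applicant the professor should allege ___ would describe the brochure.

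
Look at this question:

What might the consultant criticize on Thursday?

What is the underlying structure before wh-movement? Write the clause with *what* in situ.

The consultant might criticize what on Thursday.

The filler 'what' is interpreted as the direct object of 'criticize'. Fronting leaves a gap immediately after 'criticize':
What might the consultant criticize ___ on Thursday?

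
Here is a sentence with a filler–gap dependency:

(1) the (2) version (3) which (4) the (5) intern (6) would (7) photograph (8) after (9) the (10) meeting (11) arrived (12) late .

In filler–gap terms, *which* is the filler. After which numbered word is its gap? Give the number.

7

The filler 'which' is interpreted as the direct object of 'photograph'. It moves to the left edge, and the trace sits right after 'photograph':
The version which the intern would photograph ___ after the meeting arrived late.
'photograph' is word 7.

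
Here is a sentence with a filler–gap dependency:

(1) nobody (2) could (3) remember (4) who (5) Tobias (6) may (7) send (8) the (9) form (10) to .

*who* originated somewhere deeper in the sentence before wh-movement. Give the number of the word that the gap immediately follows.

10

In situ: Tobias may send the form to who.
'who' functions as the object of the preposition 'to' (recipient of 'send'). Fronting leaves a gap immediately after 'to':
Nobody could remember who Tobias may send the form to ___.
'to' is word 10.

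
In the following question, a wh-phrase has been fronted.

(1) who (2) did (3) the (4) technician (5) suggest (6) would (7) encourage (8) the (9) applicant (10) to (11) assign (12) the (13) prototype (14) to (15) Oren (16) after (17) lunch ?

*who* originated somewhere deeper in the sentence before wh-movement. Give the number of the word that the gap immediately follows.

5

Underlying clause: The technician did suggest who would encourage the applicant to assign the prototype to Oren after lunch.
'who' is the subject of the clause embedded under 'suggest'. Wh-movement fronts it, leaving a gap right after 'suggest':
Who did the technician suggest ___ would encourage the applicant to assign the prototype to Oren after lunch?
'suggest' is word 5.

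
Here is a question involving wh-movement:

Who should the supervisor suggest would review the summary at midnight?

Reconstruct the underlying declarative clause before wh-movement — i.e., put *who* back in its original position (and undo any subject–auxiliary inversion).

The supervisor should suggest who would review the summary at midnight.

'who' is the subject of the clause embedded under 'suggest'. Wh-movement fronts it, leaving a gap right after 'suggest':
Who should the supervisor suggest ___ would review the summary at midnight?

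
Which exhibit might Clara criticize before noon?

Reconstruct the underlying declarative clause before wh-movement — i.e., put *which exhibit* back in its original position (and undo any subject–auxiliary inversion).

Clara might criticize which exhibit before noon.

'which exhibit' is the direct object of 'criticize'. Wh-movement fronts it, leaving a gap right after 'criticize':
Which exhibit might Clara criticize ___ before noon?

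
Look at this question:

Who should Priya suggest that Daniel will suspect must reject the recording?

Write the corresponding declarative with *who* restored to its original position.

The filler 'who' is interpreted as the subject of the clause embedded under 'suspect'. Fronting leaves a gap immediately after 'suspect':
Who should Priya suggest that Daniel will suspect ___ must reject the recording?

Priya should suggest that Daniel will suspect who must reject the recording.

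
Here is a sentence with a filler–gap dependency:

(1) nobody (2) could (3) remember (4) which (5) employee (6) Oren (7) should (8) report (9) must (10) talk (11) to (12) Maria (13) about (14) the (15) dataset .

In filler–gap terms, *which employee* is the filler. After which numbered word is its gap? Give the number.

8

Underlying clause: Oren should report which employee must talk to Maria about the dataset.
'which employee' is the subject of the clause embedded under 'report'. Wh-movement fronts it, leaving a gap right after 'report':
Nobody could remember which employee Oren should report ___ must talk to Maria about the dataset.
'report' is word 8.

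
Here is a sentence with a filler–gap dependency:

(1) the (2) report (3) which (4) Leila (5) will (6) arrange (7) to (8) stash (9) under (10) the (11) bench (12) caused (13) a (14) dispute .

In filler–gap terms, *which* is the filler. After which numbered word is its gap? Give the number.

'which' is the direct object of 'stash'. It moves to the left edge, and the trace sits right after 'stash':
The report which Leila will arrange to stash ___ under the bench caused a dispute.
'stash' is word 8.

8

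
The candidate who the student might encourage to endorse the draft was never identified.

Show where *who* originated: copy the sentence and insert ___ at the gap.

'who' is the direct object of 'encourage'. The gap is right after 'encourage'.

The candidate who the student might encourage ___ to endorse the draft was never identified.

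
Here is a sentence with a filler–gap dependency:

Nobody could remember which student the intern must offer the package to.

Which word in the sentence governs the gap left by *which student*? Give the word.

Underlying clause: The intern must offer the package to which student.
The filler 'which student' is interpreted as the object of the preposition 'to' (recipient of 'offer'). Fronting leaves a gap immediately after 'to':
Nobody could remember which student the intern must offer the package to ___.

to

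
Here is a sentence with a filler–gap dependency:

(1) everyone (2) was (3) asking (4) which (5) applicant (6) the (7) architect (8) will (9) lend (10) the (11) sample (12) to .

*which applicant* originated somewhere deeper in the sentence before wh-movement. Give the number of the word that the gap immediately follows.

In situ: The architect will lend the sample to which applicant.
The filler 'which applicant' is interpreted as the object of the preposition 'to' (recipient of 'lend'). Wh-movement fronts it, leaving a gap right after 'to':
Everyone was asking which applicant the architect will lend the sample to ___.
'to' is word 12.

12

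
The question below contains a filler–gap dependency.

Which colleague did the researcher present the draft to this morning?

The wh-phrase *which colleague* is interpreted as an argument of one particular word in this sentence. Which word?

Pre-movement form: The researcher did present the draft to which colleague this morning.
'which colleague' is the object of the preposition 'to' (recipient of 'present'). Fronting leaves a gap immediately after 'to':
Which colleague did the researcher present the draft to ___ this morning?

to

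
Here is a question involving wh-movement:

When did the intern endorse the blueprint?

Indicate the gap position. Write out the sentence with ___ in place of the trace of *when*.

When did the intern endorse the blueprint ___?

Before movement: The intern did endorse the blueprint when.
'when' is the temporal adjunct. The gap is right after 'blueprint'.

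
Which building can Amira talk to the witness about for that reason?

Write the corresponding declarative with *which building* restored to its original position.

'which building' functions as the object of the preposition 'about'. Wh-movement fronts it, leaving a gap right after 'about':
Which building can Amira talk to the witness about ___ for that reason?

Amira can talk to the witness about which building for that reason.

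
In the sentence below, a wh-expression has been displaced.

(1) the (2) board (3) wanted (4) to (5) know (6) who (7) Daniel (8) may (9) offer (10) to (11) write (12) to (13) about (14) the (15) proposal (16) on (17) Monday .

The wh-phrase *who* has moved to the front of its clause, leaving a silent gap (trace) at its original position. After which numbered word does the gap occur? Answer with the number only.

In situ: Daniel may offer to write to who about the proposal on Monday.
The filler 'who' is interpreted as the object of the preposition 'to'. It moves to the left edge, and the trace sits right after 'to':
The board wanted to know who Daniel may offer to write to ___ about the proposal on Monday.
'to' is word 12.

12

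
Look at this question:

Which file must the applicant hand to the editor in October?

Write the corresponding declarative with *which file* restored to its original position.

The applicant must hand which file to the editor in October.

The filler 'which file' is interpreted as the direct object of 'hand'. Wh-movement fronts it, leaving a gap right after 'hand':
Which file must the applicant hand ___ to the editor in October?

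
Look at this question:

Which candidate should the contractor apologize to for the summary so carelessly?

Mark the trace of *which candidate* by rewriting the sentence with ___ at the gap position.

Pre-movement form: The contractor should apologize to which candidate for the summary so carelessly.
'which candidate' is the object of the preposition 'to'. The gap is right after 'to'.

Which candidate should the contractor apologize to ___ for the summary so carelessly?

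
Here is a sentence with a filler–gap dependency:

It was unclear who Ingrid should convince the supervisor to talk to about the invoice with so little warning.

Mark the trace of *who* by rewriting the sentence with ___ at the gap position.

Before movement: Ingrid should convince the supervisor to talk to who about the invoice with so little warning.
The filler 'who' is interpreted as the object of the preposition 'to'. The gap is right after 'to'.

It was unclear who Ingrid should convince the supervisor to talk to ___ about the invoice with so little warning.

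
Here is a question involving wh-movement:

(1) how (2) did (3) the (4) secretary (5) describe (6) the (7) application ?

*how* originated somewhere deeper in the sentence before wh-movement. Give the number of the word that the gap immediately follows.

Underlying clause: The secretary did describe the application how.
The filler 'how' is interpreted as the manner adjunct. Fronting leaves a gap immediately after 'application':
How did the secretary describe the application ___?
'application' is word 7.

7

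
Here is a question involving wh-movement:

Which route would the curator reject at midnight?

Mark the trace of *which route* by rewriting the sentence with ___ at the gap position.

In situ: The curator would reject which route at midnight.
'which route' is the direct object of 'reject'. The gap is right after 'reject'.

Which route would the curator reject ___ at midnight?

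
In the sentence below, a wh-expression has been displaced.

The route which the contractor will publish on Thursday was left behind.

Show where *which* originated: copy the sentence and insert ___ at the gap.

'which' is the direct object of 'publish'. The gap is right after 'publish'.

The route which the contractor will publish ___ on Thursday was left behind.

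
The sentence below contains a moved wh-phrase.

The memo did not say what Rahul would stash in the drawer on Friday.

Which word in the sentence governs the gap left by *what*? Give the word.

stash

Pre-movement form: Rahul would stash what in the drawer on Friday.
'what' is the direct object of 'stash'. It moves to the left edge, and the trace sits right after 'stash':
The memo did not say what Rahul would stash ___ in the drawer on Friday.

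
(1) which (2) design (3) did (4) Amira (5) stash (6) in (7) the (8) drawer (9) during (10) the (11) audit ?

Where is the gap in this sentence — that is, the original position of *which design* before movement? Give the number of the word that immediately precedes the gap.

5

Before movement: Amira did stash which design in the drawer during the audit.
'which design' is the direct object of 'stash'. Wh-movement fronts it, leaving a gap right after 'stash':
Which design did Amira stash ___ in the drawer during the audit?
'stash' is word 5.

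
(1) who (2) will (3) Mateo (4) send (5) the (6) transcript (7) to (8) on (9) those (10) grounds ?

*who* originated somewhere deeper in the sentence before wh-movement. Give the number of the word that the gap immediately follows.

In situ: Mateo will send the transcript to who on those grounds.
'who' functions as the object of the preposition 'to' (recipient of 'send'). Wh-movement fronts it, leaving a gap right after 'to':
Who will Mateo send the transcript to ___ on those grounds?
'to' is word 7.

7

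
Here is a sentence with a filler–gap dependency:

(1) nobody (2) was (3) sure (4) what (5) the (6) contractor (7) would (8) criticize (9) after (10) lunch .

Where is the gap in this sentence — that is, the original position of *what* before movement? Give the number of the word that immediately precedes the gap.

8

Underlying clause: The contractor would criticize what after lunch.
'what' is the direct object of 'criticize'. Fronting leaves a gap immediately after 'criticize':
Nobody was sure what the contractor would criticize ___ after lunch.
'criticize' is word 8.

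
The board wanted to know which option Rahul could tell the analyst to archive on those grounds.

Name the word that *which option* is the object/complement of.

archive

Pre-movement form: Rahul could tell the analyst to archive which option on those grounds.
The filler 'which option' is interpreted as the direct object of 'archive'. It moves to the left edge, and the trace sits right after 'archive':
The board wanted to know which option Rahul could tell the analyst to archive ___ on those grounds.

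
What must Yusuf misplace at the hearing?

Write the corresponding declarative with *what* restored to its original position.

The filler 'what' is interpreted as the direct object of 'misplace'. Fronting leaves a gap immediately after 'misplace':
What must Yusuf misplace ___ at the hearing?

Yusuf must misplace what at the hearing.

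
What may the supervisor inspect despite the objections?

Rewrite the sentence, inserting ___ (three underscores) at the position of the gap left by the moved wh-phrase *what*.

Underlying clause: The supervisor may inspect what despite the objections.
'what' functions as the direct object of 'inspect'. The gap is right after 'inspect'.

What may the supervisor inspect ___ despite the objections?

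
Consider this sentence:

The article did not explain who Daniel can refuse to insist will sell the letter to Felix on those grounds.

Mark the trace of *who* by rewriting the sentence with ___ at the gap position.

Pre-movement form: Daniel can refuse to insist who will sell the letter to Felix on those grounds.
'who' functions as the subject of the clause embedded under 'insist'. The gap is right after 'insist'.

The article did not explain who Daniel can refuse to insist ___ will sell the letter to Felix on those grounds.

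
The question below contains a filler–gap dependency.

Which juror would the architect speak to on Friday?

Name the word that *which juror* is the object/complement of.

to

Pre-movement form: The architect would speak to which juror on Friday.
The filler 'which juror' is interpreted as the object of the preposition 'to'. Fronting leaves a gap immediately after 'to':
Which juror would the architect speak to ___ on Friday?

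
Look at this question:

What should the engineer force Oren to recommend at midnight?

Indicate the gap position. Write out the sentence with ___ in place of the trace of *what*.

What should the engineer force Oren to recommend ___ at midnight?

Before movement: The engineer should force Oren to recommend what at midnight.
'what' is the direct object of 'recommend'. The gap is right after 'recommend'.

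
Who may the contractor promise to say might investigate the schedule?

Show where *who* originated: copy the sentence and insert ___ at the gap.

Underlying clause: The contractor may promise to say who might investigate the schedule.
'who' is the subject of the clause embedded under 'say'. The gap is right after 'say'.

Who may the contractor promise to say ___ might investigate the schedule?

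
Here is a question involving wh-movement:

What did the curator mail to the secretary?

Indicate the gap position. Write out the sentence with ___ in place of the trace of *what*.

In situ: The curator did mail what to the secretary.
'what' functions as the direct object of 'mail'. The gap is right after 'mail'.

What did the curator mail ___ to the secretary?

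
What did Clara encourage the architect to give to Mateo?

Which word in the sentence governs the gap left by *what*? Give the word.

give

Before movement: Clara did encourage the architect to give what to Mateo.
The filler 'what' is interpreted as the direct object of 'give'. Wh-movement fronts it, leaving a gap right after 'give':
What did Clara encourage the architect to give ___ to Mateo?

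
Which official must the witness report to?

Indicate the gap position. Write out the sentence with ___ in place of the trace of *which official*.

Which official must the witness report to ___?

Pre-movement form: The witness must report to which official.
'which official' functions as the object of the preposition 'to'. The gap is right after 'to'.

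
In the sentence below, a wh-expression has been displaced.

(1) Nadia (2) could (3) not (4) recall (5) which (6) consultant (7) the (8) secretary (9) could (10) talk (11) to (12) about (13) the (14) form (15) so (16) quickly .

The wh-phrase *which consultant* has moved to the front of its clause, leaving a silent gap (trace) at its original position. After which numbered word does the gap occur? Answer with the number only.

11

Pre-movement form: The secretary could talk to which consultant about the form so quickly.
'which consultant' is the object of the preposition 'to'. Wh-movement fronts it, leaving a gap right after 'to':
Nadia could not recall which consultant the secretary could talk to ___ about the form so quickly.
'to' is word 11.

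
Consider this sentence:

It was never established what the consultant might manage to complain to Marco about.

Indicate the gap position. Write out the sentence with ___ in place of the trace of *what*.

Before movement: The consultant might manage to complain to Marco about what.
'what' functions as the object of the preposition 'about'. The gap is right after 'about'.

It was never established what the consultant might manage to complain to Marco about ___.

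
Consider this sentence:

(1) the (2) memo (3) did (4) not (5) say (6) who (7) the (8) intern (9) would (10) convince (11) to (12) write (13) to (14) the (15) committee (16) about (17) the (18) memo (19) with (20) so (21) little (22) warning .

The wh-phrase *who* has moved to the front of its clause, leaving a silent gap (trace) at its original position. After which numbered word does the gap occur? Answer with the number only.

Underlying clause: The intern would convince who to write to the committee about the memo with so little warning.
'who' functions as the direct object of 'convince'. It moves to the left edge, and the trace sits right after 'convince':
The memo did not say who the intern would convince ___ to write to the committee about the memo with so little warning.
'convince' is word 10.

10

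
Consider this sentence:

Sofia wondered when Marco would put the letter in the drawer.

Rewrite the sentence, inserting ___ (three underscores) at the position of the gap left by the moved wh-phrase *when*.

Sofia wondered when Marco would put the letter in the drawer ___.

Before movement: Marco would put the letter in the drawer when.
'when' is the temporal adjunct. The gap is right after 'drawer'.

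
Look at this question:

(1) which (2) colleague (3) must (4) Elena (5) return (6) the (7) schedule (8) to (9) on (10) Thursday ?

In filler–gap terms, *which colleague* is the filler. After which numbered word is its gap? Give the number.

In situ: Elena must return the schedule to which colleague on Thursday.
'which colleague' functions as the object of the preposition 'to' (recipient of 'return'). Wh-movement fronts it, leaving a gap right after 'to':
Which colleague must Elena return the schedule to ___ on Thursday?
'to' is word 8.

8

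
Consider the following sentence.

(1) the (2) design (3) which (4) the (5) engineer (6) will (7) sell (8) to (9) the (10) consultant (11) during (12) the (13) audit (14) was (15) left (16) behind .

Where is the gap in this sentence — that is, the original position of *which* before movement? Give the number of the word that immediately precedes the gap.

The filler 'which' is interpreted as the direct object of 'sell'. Fronting leaves a gap immediately after 'sell':
The design which the engineer will sell ___ to the consultant during the audit was left behind.
'sell' is word 7.

7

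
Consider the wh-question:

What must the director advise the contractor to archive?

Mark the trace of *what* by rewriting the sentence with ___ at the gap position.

What must the director advise the contractor to archive ___?

In situ: The director must advise the contractor to archive what.
'what' is the direct object of 'archive'. The gap is right after 'archive'.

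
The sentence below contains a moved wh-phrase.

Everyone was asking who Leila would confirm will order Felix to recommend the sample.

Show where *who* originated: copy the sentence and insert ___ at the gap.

Before movement: Leila would confirm who will order Felix to recommend the sample.
'who' functions as the subject of the clause embedded under 'confirm'. The gap is right after 'confirm'.

Everyone was asking who Leila would confirm ___ will order Felix to recommend the sample.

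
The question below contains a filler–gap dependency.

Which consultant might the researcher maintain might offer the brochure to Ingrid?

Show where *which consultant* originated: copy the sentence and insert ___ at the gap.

Which consultant might the researcher maintain ___ might offer the brochure to Ingrid?

In situ: The researcher might maintain which consultant might offer the brochure to Ingrid.
The filler 'which consultant' is interpreted as the subject of the clause embedded under 'maintain'. The gap is right after 'maintain'.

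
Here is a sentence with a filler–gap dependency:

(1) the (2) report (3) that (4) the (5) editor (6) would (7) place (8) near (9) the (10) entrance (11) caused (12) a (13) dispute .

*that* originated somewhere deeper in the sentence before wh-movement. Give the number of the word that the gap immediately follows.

'that' is the direct object of 'place'. It moves to the left edge, and the trace sits right after 'place':
The report that the editor would place ___ near the entrance caused a dispute.
'place' is word 7.

7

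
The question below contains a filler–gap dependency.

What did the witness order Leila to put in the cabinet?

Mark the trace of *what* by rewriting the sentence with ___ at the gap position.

What did the witness order Leila to put ___ in the cabinet?

In situ: The witness did order Leila to put what in the cabinet.
'what' functions as the direct object of 'put'. The gap is right after 'put'.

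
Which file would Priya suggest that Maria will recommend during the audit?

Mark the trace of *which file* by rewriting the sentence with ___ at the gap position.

Pre-movement form: Priya would suggest that Maria will recommend which file during the audit.
'which file' is the direct object of 'recommend'. The gap is right after 'recommend'.

Which file would Priya suggest that Maria will recommend ___ during the audit?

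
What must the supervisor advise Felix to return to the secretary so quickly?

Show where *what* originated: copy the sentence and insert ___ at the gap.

What must the supervisor advise Felix to return ___ to the secretary so quickly?

Underlying clause: The supervisor must advise Felix to return what to the secretary so quickly.
'what' is the direct object of 'return'. The gap is right after 'return'.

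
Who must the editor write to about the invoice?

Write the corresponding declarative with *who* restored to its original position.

The editor must write to who about the invoice.

'who' functions as the object of the preposition 'to'. Wh-movement fronts it, leaving a gap right after 'to':
Who must the editor write to ___ about the invoice?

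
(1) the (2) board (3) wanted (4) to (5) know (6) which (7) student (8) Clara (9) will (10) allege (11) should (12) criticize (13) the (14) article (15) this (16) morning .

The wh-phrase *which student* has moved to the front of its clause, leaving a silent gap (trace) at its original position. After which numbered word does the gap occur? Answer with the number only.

10

Underlying clause: Clara will allege which student should criticize the article this morning.
'which student' functions as the subject of the clause embedded under 'allege'. Wh-movement fronts it, leaving a gap right after 'allege':
The board wanted to know which student Clara will allege ___ should criticize the article this morning.
'allege' is word 10.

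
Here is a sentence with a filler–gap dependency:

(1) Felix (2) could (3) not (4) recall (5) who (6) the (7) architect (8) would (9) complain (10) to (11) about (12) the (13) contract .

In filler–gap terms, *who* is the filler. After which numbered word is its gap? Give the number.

10

Before movement: The architect would complain to who about the contract.
'who' functions as the object of the preposition 'to'. Wh-movement fronts it, leaving a gap right after 'to':
Felix could not recall who the architect would complain to ___ about the contract.
'to' is word 10.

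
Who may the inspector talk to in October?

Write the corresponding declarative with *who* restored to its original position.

The inspector may talk to who in October.

The filler 'who' is interpreted as the object of the preposition 'to'. Wh-movement fronts it, leaving a gap right after 'to':
Who may the inspector talk to ___ in October?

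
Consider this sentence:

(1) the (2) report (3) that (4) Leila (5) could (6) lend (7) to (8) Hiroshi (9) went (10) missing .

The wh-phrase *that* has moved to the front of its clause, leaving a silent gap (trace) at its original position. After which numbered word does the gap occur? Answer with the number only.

6

The filler 'that' is interpreted as the direct object of 'lend'. It moves to the left edge, and the trace sits right after 'lend':
The report that Leila could lend ___ to Hiroshi went missing.
'lend' is word 6.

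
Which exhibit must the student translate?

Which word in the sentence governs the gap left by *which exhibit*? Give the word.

Underlying clause: The student must translate which exhibit.
The filler 'which exhibit' is interpreted as the direct object of 'translate'. Fronting leaves a gap immediately after 'translate':
Which exhibit must the student translate ___?

translate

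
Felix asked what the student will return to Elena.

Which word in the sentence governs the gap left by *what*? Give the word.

In situ: The student will return what to Elena.
The filler 'what' is interpreted as the direct object of 'return'. It moves to the left edge, and the trace sits right after 'return':
Felix asked what the student will return ___ to Elena.

return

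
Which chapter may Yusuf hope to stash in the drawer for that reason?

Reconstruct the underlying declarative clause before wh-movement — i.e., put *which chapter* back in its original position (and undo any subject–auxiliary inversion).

'which chapter' functions as the direct object of 'stash'. It moves to the left edge, and the trace sits right after 'stash':
Which chapter may Yusuf hope to stash ___ in the drawer for that reason?

Yusuf may hope to stash which chapter in the drawer for that reason.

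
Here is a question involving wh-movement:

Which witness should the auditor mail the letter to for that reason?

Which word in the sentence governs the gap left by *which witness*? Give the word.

to

In situ: The auditor should mail the letter to which witness for that reason.
'which witness' functions as the object of the preposition 'to' (recipient of 'mail'). It moves to the left edge, and the trace sits right after 'to':
Which witness should the auditor mail the letter to ___ for that reason?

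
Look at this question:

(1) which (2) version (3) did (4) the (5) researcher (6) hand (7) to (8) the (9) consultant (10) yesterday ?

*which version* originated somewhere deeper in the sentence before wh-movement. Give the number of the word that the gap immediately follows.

6

Underlying clause: The researcher did hand which version to the consultant yesterday.
'which version' functions as the direct object of 'hand'. Wh-movement fronts it, leaving a gap right after 'hand':
Which version did the researcher hand ___ to the consultant yesterday?
'hand' is word 6.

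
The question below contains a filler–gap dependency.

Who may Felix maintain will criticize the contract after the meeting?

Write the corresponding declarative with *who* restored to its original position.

'who' functions as the subject of the clause embedded under 'maintain'. Fronting leaves a gap immediately after 'maintain':
Who may Felix maintain ___ will criticize the contract after the meeting?

Felix may maintain who will criticize the contract after the meeting.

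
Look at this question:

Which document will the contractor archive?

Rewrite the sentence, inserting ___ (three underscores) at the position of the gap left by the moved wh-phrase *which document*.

Which document will the contractor archive ___?

Underlying clause: The contractor will archive which document.
'which document' is the direct object of 'archive'. The gap is right after 'archive'.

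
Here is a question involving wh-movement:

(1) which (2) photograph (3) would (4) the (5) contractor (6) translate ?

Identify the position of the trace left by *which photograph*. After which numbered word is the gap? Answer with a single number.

6

Before movement: The contractor would translate which photograph.
The filler 'which photograph' is interpreted as the direct object of 'translate'. It moves to the left edge, and the trace sits right after 'translate':
Which photograph would the contractor translate ___?
'translate' is word 6.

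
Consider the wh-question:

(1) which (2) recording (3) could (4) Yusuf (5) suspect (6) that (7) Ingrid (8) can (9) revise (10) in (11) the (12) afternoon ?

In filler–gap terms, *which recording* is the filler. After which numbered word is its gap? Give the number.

9

Underlying clause: Yusuf could suspect that Ingrid can revise which recording in the afternoon.
The filler 'which recording' is interpreted as the direct object of 'revise'. It moves to the left edge, and the trace sits right after 'revise':
Which recording could Yusuf suspect that Ingrid can revise ___ in the afternoon?
'revise' is word 9.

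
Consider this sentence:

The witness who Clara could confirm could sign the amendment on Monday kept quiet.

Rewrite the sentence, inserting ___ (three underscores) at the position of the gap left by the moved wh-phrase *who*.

'who' functions as the subject of the clause embedded under 'confirm'. The gap is right after 'confirm'.

The witness who Clara could confirm ___ could sign the amendment on Monday kept quiet.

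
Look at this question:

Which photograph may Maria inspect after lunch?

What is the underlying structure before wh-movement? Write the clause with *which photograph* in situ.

'which photograph' functions as the direct object of 'inspect'. Fronting leaves a gap immediately after 'inspect':
Which photograph may Maria inspect ___ after lunch?

Maria may inspect which photograph after lunch.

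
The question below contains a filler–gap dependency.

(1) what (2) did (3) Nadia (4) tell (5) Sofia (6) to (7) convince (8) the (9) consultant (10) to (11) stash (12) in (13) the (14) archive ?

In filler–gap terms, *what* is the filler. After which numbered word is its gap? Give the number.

11

Underlying clause: Nadia did tell Sofia to convince the consultant to stash what in the archive.
'what' functions as the direct object of 'stash'. Fronting leaves a gap immediately after 'stash':
What did Nadia tell Sofia to convince the consultant to stash ___ in the archive?
'stash' is word 11.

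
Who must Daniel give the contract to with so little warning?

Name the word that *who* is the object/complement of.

Pre-movement form: Daniel must give the contract to who with so little warning.
'who' functions as the object of the preposition 'to' (recipient of 'give'). It moves to the left edge, and the trace sits right after 'to':
Who must Daniel give the contract to ___ with so little warning?

to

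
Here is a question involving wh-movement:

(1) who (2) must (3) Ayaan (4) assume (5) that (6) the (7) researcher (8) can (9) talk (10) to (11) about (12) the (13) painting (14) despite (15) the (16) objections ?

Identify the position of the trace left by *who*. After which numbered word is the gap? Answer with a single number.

10

Underlying clause: Ayaan must assume that the researcher can talk to who about the painting despite the objections.
The filler 'who' is interpreted as the object of the preposition 'to'. Wh-movement fronts it, leaving a gap right after 'to':
Who must Ayaan assume that the researcher can talk to ___ about the painting despite the objections?
'to' is word 10.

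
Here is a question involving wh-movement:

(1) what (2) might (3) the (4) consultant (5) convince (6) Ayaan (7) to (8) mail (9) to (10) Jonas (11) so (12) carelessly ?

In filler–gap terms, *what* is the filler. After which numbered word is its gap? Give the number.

8

Underlying clause: The consultant might convince Ayaan to mail what to Jonas so carelessly.
'what' is the direct object of 'mail'. Wh-movement fronts it, leaving a gap right after 'mail':
What might the consultant convince Ayaan to mail ___ to Jonas so carelessly?
'mail' is word 8.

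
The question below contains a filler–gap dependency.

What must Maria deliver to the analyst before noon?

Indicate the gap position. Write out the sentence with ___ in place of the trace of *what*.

What must Maria deliver ___ to the analyst before noon?

Underlying clause: Maria must deliver what to the analyst before noon.
'what' functions as the direct object of 'deliver'. The gap is right after 'deliver'.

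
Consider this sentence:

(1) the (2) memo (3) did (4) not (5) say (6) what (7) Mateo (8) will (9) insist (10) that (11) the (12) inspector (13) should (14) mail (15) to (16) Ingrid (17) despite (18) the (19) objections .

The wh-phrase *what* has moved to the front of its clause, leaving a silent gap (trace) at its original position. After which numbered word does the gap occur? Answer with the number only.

Pre-movement form: Mateo will insist that the inspector should mail what to Ingrid despite the objections.
'what' is the direct object of 'mail'. Fronting leaves a gap immediately after 'mail':
The memo did not say what Mateo will insist that the inspector should mail ___ to Ingrid despite the objections.
'mail' is word 14.

14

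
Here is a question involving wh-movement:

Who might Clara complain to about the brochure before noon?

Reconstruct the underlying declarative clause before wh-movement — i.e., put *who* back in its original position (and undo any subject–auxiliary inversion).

Clara might complain to who about the brochure before noon.

'who' functions as the object of the preposition 'to'. Wh-movement fronts it, leaving a gap right after 'to':
Who might Clara complain to ___ about the brochure before noon?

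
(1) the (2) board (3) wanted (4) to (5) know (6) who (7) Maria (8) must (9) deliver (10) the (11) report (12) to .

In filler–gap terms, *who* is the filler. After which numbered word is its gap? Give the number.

Pre-movement form: Maria must deliver the report to who.
'who' is the object of the preposition 'to' (recipient of 'deliver'). Wh-movement fronts it, leaving a gap right after 'to':
The board wanted to know who Maria must deliver the report to ___.
'to' is word 12.

12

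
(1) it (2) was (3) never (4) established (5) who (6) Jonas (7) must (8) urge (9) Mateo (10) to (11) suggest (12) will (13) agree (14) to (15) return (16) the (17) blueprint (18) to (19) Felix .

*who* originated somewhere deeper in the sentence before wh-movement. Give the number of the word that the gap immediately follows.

11

Pre-movement form: Jonas must urge Mateo to suggest who will agree to return the blueprint to Felix.
'who' functions as the subject of the clause embedded under 'suggest'. It moves to the left edge, and the trace sits right after 'suggest':
It was never established who Jonas must urge Mateo to suggest ___ will agree to return the blueprint to Felix.
'suggest' is word 11.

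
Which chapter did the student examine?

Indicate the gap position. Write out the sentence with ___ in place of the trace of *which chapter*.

In situ: The student did examine which chapter.
'which chapter' is the direct object of 'examine'. The gap is right after 'examine'.

Which chapter did the student examine ___?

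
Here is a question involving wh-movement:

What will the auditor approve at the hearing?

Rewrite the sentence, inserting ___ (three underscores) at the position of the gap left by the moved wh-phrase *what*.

Pre-movement form: The auditor will approve what at the hearing.
'what' is the direct object of 'approve'. The gap is right after 'approve'.

What will the auditor approve ___ at the hearing?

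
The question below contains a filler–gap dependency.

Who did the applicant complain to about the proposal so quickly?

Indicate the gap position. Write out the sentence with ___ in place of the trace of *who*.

Pre-movement form: The applicant did complain to who about the proposal so quickly.
The filler 'who' is interpreted as the object of the preposition 'to'. The gap is right after 'to'.

Who did the applicant complain to ___ about the proposal so quickly?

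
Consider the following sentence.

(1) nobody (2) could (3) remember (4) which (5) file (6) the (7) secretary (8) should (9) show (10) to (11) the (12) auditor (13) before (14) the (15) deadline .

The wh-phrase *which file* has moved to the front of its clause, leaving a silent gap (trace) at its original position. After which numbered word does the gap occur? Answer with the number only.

Before movement: The secretary should show which file to the auditor before the deadline.
The filler 'which file' is interpreted as the direct object of 'show'. Fronting leaves a gap immediately after 'show':
Nobody could remember which file the secretary should show ___ to the auditor before the deadline.
'show' is word 9.

9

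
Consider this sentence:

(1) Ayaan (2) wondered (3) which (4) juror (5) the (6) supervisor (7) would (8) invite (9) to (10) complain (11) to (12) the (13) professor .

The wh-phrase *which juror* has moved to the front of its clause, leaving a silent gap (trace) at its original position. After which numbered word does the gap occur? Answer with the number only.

Underlying clause: The supervisor would invite which juror to complain to the professor.
The filler 'which juror' is interpreted as the direct object of 'invite'. Wh-movement fronts it, leaving a gap right after 'invite':
Ayaan wondered which juror the supervisor would invite ___ to complain to the professor.
'invite' is word 8.

8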